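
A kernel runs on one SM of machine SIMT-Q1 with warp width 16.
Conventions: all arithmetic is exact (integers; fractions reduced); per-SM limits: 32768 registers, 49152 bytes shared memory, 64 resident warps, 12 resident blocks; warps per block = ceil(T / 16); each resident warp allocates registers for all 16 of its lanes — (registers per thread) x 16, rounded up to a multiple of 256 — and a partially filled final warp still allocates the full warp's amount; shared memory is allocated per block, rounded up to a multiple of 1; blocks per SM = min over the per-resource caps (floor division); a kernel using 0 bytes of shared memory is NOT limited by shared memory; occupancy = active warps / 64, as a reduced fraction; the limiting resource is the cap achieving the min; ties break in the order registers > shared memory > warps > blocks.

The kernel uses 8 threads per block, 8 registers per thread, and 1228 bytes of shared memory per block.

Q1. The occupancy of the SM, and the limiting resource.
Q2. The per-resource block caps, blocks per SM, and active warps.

Answer: occupancy 3/16, limited by blocks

registers: 128 blocks
shared memory: 40 blocks
warps: 64 blocks
blocks: 12 blocks

Answer: 12 blocks, 12 active warps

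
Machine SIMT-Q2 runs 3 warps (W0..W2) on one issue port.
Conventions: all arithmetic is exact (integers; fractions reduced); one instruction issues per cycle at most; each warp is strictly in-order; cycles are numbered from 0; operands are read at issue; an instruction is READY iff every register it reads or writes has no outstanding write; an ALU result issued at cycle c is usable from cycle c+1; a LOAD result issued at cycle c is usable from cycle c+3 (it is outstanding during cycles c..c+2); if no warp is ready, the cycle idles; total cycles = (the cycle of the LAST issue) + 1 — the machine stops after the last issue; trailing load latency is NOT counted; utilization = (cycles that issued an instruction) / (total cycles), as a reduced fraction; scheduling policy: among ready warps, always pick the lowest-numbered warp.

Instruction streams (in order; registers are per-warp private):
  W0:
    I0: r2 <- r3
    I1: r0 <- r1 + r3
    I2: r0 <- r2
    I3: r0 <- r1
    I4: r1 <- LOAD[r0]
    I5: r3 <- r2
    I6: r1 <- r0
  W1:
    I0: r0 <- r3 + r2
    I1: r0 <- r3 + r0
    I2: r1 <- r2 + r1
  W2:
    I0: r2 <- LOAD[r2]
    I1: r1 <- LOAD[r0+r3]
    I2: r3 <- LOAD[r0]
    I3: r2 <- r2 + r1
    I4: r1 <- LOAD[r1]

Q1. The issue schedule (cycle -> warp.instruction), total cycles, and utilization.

cycle 0: W0.I0
cycle 1: W0.I1
cycle 2: W0.I2
cycle 3: W0.I3
cycle 4: W0.I4
cycle 5: W0.I5
cycle 6: W1.I0
cycle 7: W0.I6
cycle 8: W1.I1
cycle 9: W1.I2
cycle 10: W2.I0
cycle 11: W2.I1
cycle 12: W2.I2
cycle 13: idle
cycle 14: W2.I3
cycle 15: W2.I4

Answer: 16 cycles, utilization 15/16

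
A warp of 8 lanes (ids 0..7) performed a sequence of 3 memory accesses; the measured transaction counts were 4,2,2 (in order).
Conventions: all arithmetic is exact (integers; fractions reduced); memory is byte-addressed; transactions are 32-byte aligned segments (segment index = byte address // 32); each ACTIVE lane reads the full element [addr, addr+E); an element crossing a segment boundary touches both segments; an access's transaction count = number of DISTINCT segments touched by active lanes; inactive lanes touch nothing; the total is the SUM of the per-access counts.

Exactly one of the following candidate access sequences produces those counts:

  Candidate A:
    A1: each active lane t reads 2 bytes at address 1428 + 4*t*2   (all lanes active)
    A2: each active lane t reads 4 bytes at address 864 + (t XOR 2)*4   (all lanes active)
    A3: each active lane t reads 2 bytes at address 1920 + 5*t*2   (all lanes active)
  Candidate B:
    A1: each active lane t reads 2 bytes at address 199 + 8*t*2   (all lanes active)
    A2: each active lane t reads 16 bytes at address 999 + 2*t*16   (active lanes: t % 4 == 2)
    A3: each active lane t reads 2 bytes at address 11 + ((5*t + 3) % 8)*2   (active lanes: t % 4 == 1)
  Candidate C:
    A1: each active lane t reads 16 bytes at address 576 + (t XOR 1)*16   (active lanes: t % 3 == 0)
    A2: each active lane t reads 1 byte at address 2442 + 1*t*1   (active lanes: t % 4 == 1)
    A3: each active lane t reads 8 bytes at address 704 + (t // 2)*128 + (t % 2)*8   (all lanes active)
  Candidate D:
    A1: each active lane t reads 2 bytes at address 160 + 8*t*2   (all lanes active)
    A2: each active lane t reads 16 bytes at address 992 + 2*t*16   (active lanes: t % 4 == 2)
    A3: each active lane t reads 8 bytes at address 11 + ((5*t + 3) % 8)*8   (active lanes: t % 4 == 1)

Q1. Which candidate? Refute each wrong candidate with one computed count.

A: A1 gives 3 transactions, not 4
B: A3 gives 1 transaction, not 2
C: A1 gives 3 transactions, not 4
D: all counts match (4,2,2)

Answer: D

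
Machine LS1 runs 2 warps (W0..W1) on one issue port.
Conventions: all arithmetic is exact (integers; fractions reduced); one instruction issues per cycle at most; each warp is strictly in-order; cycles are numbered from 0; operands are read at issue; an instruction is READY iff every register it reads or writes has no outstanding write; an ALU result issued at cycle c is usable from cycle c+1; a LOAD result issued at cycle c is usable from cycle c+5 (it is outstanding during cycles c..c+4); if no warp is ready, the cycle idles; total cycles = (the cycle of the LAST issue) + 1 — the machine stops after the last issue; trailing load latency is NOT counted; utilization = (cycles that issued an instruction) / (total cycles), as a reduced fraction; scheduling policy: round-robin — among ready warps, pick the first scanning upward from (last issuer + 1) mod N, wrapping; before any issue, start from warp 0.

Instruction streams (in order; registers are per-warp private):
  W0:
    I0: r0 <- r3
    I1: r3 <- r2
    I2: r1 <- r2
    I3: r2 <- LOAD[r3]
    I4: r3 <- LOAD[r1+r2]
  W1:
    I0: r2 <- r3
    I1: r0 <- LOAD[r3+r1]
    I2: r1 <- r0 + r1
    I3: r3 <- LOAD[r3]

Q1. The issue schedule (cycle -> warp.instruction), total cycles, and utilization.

cycle 0: W0.I0
cycle 1: W1.I0
cycle 2: W0.I1
cycle 3: W1.I1
cycle 4: W0.I2
cycle 5: W0.I3
cycle 6: idle
cycle 7: idle
cycle 8: W1.I2
cycle 9: W1.I3
cycle 10: W0.I4

Answer: 11 cycles, utilization 9/11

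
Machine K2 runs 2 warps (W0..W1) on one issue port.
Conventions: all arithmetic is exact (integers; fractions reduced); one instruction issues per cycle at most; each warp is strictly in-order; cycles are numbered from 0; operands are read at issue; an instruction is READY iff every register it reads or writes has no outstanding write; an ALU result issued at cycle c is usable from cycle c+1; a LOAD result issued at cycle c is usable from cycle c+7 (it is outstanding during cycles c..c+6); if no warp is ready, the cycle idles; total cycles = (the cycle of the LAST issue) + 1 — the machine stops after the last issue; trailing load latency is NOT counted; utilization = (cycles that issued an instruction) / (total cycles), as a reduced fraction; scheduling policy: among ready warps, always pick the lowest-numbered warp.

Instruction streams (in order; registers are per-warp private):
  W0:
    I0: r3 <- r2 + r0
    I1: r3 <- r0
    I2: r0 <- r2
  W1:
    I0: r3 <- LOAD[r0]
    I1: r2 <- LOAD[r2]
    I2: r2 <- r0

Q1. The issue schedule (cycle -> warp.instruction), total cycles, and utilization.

cycle 0: W0.I0
cycle 1: W0.I1
cycle 2: W0.I2
cycle 3: W1.I0
cycle 4: W1.I1
cycle 5: idle
cycle 6: idle
cycle 7: idle
cycle 8: idle
cycle 9: idle
cycle 10: idle
cycle 11: W1.I2

Answer: 12 cycles, utilization 1/2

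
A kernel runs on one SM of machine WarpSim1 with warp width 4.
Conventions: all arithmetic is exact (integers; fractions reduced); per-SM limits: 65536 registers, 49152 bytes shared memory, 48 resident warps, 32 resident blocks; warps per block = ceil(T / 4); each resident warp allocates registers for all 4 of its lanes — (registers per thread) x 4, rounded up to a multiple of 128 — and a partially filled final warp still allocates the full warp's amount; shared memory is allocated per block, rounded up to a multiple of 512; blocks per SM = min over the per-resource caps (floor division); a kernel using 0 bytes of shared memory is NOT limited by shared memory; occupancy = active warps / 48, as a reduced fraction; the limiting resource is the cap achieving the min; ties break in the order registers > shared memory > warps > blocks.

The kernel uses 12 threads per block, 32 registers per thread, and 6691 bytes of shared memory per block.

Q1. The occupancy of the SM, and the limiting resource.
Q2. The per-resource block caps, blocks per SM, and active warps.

Answer: occupancy 3/8, limited by shared memory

registers: 170 blocks
shared memory: 6 blocks
warps: 16 blocks
blocks: 32 blocks

Answer: 6 blocks, 18 active warps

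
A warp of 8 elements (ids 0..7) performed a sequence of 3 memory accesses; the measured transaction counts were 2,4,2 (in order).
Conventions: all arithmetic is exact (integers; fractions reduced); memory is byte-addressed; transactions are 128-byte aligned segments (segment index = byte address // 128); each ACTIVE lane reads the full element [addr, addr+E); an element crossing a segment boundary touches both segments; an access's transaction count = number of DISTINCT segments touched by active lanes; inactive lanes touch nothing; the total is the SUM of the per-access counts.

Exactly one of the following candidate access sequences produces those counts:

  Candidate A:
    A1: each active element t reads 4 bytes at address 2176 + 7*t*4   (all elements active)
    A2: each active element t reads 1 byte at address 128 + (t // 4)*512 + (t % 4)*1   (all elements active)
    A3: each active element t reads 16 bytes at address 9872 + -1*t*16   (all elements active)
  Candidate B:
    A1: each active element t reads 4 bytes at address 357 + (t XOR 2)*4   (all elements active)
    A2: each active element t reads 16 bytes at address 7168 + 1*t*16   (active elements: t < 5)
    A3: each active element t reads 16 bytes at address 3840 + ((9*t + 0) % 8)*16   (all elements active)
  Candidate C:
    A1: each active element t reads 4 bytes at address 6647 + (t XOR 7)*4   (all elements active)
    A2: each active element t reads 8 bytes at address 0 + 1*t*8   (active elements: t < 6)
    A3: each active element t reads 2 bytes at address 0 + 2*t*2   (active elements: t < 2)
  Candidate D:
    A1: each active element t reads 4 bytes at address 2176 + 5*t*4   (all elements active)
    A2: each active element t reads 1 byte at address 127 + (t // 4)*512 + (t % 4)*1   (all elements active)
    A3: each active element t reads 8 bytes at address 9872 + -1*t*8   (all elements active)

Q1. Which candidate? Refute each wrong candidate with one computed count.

A: A2 gives 2 transactions, not 4
B: A2 gives 1 transaction, not 4
C: A2 gives 1 transaction, not 4
D: all counts match (2,4,2)

Answer: D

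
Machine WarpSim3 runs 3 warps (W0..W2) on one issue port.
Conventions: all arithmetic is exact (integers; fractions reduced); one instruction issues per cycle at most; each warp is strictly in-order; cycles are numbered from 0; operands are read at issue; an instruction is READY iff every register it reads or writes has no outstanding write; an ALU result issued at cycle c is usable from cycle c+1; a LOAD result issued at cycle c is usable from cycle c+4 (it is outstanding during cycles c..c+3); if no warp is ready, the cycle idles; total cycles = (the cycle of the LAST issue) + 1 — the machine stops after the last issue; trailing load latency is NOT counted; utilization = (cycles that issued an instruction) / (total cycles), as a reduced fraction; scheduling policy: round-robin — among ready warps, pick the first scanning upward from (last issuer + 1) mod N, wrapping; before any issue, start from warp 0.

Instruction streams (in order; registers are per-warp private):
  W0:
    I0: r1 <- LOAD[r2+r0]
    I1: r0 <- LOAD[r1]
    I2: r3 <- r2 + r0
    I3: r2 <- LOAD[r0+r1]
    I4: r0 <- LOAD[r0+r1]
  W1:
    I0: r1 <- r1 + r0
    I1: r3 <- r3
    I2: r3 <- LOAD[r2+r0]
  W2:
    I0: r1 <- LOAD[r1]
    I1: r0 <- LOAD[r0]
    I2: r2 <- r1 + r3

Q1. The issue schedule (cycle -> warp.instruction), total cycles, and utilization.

cycle 0: W0.I0
cycle 1: W1.I0
cycle 2: W2.I0
cycle 3: W1.I1
cycle 4: W2.I1
cycle 5: W0.I1
cycle 6: W1.I2
cycle 7: W2.I2
cycle 8: idle
cycle 9: W0.I2
cycle 10: W0.I3
cycle 11: W0.I4

Answer: 12 cycles, utilization 11/12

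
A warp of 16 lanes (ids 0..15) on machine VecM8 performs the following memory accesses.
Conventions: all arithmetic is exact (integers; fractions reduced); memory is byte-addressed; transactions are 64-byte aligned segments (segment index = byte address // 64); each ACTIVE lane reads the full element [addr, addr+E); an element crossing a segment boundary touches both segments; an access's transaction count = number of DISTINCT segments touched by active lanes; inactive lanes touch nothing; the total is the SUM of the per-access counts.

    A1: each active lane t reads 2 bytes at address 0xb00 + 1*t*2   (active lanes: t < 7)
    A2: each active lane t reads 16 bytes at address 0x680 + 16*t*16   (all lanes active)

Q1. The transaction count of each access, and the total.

A1: 1 transaction
A2: 16 transactions

Answer: 1,16; total 17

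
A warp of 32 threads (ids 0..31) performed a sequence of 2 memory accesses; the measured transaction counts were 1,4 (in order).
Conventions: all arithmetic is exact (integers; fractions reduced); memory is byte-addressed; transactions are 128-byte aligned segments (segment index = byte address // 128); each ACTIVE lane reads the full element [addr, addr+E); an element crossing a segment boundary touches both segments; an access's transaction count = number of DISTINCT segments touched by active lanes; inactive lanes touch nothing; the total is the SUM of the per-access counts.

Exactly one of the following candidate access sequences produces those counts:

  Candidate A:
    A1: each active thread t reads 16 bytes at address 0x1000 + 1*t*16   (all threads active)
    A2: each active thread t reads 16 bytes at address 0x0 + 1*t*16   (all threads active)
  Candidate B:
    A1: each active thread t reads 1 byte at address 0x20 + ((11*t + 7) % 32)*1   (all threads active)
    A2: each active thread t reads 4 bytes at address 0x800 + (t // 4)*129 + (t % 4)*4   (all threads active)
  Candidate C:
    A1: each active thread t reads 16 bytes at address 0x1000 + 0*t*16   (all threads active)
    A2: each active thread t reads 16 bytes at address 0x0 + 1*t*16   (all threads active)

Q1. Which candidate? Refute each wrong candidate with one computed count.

A: A1 gives 4 transactions, not 1
B: A2 gives 8 transactions, not 4
C: all counts match (1,4)

Answer: C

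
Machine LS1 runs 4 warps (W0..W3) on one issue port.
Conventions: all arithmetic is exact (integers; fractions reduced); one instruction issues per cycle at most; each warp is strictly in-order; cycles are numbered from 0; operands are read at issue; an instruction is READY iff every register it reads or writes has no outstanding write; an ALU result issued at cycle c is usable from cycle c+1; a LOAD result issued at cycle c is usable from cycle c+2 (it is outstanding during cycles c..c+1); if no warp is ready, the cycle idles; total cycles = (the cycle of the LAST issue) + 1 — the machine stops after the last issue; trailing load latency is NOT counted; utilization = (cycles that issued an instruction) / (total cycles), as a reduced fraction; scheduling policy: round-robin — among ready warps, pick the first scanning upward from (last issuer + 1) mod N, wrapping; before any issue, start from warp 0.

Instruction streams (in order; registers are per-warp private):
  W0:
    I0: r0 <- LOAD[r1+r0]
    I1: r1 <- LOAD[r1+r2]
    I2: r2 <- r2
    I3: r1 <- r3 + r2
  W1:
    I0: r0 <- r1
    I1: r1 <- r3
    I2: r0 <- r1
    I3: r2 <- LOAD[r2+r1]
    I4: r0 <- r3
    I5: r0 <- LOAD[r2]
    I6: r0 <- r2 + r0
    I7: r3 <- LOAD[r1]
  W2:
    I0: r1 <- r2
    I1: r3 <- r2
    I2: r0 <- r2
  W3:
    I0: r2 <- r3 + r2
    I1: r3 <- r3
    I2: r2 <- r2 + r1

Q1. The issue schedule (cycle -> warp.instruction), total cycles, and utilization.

cycle 0: W0.I0
cycle 1: W1.I0
cycle 2: W2.I0
cycle 3: W3.I0
cycle 4: W0.I1
cycle 5: W1.I1
cycle 6: W2.I1
cycle 7: W3.I1
cycle 8: W0.I2
cycle 9: W1.I2
cycle 10: W2.I2
cycle 11: W3.I2
cycle 12: W0.I3
cycle 13: W1.I3
cycle 14: W1.I4
cycle 15: W1.I5
cycle 16: idle
cycle 17: W1.I6
cycle 18: W1.I7

Answer: 19 cycles, utilization 18/19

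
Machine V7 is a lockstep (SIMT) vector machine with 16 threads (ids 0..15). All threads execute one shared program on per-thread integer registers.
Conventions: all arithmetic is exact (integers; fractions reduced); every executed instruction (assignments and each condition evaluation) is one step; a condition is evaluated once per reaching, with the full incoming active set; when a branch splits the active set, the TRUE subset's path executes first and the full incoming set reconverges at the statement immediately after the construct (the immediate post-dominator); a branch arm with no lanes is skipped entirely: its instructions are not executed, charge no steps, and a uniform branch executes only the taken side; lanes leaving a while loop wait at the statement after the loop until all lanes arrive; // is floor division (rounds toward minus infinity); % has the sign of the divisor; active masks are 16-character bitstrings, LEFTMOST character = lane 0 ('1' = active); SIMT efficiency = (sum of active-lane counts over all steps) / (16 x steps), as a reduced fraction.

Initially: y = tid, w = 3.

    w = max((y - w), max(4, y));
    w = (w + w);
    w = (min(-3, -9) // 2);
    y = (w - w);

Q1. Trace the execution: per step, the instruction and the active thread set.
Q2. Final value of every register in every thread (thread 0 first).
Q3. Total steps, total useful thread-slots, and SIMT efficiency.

step 0: w <- max((y - w), max(4, y)) 1111111111111111
step 1: w <- (w + w)                 1111111111111111
step 2: w <- (min(-3, -9) // 2)      1111111111111111
step 3: y <- (w - w)                 1111111111111111

Answer: 4 steps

y: 0,0,0,0,0,0,0,0,0,0,0,0,0,0,0,0
w: -5,-5,-5,-5,-5,-5,-5,-5,-5,-5,-5,-5,-5,-5,-5,-5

steps = 4; useful = 64; efficiency = 64/64 = 1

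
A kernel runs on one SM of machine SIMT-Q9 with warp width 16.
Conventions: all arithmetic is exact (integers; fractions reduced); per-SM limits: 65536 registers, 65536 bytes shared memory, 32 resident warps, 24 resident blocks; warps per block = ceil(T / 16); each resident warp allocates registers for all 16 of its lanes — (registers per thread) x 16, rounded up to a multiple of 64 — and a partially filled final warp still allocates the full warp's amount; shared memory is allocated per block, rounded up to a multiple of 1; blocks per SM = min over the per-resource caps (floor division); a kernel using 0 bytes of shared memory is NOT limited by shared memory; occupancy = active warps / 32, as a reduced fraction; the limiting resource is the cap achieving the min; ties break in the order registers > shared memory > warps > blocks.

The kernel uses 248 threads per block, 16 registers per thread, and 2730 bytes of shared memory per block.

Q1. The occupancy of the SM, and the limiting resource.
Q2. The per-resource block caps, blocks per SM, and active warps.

Answer: occupancy 1, limited by warps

registers: 16 blocks
shared memory: 24 blocks
warps: 2 blocks
blocks: 24 blocks

Answer: 2 blocks, 32 active warps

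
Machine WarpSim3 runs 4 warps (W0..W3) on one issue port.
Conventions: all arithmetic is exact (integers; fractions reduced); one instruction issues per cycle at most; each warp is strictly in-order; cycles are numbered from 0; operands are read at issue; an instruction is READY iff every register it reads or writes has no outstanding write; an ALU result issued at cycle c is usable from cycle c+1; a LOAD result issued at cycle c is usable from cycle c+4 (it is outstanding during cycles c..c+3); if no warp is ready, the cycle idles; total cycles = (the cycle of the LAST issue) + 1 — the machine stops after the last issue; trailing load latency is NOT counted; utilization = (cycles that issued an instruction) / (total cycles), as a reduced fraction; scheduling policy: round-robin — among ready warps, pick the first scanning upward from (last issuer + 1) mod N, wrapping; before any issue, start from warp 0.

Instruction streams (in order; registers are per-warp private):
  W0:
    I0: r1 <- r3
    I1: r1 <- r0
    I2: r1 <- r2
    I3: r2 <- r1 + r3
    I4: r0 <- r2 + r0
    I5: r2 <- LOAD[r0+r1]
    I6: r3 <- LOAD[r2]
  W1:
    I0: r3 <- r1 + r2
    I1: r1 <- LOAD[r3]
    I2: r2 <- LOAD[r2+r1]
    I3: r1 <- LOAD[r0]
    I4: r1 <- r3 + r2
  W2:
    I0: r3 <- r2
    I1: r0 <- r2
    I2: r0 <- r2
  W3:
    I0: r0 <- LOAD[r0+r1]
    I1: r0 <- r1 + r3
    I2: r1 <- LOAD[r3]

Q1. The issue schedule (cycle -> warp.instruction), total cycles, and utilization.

cycle 0: W0.I0
cycle 1: W1.I0
cycle 2: W2.I0
cycle 3: W3.I0
cycle 4: W0.I1
cycle 5: W1.I1
cycle 6: W2.I1
cycle 7: W3.I1
cycle 8: W0.I2
cycle 9: W1.I2
cycle 10: W2.I2
cycle 11: W3.I2
cycle 12: W0.I3
cycle 13: W1.I3
cycle 14: W0.I4
cycle 15: W0.I5
cycle 16: idle
cycle 17: W1.I4
cycle 18: idle
cycle 19: W0.I6

Answer: 20 cycles, utilization 9/10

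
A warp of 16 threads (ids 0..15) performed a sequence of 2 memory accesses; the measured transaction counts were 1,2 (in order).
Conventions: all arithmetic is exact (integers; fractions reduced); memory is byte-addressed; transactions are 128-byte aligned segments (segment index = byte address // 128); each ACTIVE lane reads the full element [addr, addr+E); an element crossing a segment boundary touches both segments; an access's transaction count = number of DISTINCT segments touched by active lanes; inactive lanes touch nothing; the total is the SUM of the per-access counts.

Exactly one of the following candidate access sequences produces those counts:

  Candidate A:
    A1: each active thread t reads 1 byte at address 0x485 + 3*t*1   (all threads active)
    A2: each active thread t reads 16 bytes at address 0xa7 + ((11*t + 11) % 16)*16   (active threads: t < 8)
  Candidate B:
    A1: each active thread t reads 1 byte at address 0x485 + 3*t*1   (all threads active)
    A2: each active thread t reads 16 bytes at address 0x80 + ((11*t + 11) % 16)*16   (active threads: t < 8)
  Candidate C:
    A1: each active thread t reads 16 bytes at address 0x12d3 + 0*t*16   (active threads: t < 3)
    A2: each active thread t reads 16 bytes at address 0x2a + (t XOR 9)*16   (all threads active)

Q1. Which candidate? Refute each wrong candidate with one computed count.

A: A2 gives 3 transactions, not 2
C: A2 gives 3 transactions, not 2
B: all counts match (1,2)

Answer: B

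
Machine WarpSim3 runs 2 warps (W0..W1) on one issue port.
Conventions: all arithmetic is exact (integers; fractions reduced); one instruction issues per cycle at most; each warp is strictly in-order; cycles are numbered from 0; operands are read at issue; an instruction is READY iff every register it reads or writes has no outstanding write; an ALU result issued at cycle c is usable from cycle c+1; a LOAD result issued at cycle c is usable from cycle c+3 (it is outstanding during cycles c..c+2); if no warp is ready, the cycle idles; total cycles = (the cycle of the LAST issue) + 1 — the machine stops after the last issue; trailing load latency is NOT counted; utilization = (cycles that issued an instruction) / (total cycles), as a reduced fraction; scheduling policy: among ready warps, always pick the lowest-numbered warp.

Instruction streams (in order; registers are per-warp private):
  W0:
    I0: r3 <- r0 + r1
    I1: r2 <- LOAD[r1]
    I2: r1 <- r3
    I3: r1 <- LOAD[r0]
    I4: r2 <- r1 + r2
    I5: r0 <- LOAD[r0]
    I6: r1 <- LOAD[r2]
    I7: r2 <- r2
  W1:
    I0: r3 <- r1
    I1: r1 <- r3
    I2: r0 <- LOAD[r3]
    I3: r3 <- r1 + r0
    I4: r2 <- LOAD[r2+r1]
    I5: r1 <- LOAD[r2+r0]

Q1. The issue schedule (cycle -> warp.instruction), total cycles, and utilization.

cycle 0: W0.I0
cycle 1: W0.I1
cycle 2: W0.I2
cycle 3: W0.I3
cycle 4: W1.I0
cycle 5: W1.I1
cycle 6: W0.I4
cycle 7: W0.I5
cycle 8: W0.I6
cycle 9: W0.I7
cycle 10: W1.I2
cycle 11: idle
cycle 12: idle
cycle 13: W1.I3
cycle 14: W1.I4
cycle 15: idle
cycle 16: idle
cycle 17: W1.I5

Answer: 18 cycles, utilization 7/9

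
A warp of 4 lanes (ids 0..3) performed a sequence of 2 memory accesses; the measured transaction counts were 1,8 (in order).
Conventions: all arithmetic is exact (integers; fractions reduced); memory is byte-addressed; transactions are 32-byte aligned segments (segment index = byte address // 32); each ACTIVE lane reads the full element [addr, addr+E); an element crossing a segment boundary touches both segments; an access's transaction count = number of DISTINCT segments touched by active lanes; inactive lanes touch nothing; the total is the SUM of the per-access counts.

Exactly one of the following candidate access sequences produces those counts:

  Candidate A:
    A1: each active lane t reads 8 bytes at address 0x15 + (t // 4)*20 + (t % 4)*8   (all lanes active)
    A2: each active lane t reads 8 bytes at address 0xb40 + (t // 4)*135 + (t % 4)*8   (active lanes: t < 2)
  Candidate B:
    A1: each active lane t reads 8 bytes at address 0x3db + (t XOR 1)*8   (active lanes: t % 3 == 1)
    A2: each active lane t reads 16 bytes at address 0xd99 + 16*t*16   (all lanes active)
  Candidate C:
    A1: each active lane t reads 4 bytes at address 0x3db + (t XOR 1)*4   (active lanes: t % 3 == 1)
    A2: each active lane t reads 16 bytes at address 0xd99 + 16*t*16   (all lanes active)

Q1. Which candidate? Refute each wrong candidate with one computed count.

A: A1 gives 2 transactions, not 1
B: A1 gives 2 transactions, not 1
C: all counts match (1,8)

Answer: C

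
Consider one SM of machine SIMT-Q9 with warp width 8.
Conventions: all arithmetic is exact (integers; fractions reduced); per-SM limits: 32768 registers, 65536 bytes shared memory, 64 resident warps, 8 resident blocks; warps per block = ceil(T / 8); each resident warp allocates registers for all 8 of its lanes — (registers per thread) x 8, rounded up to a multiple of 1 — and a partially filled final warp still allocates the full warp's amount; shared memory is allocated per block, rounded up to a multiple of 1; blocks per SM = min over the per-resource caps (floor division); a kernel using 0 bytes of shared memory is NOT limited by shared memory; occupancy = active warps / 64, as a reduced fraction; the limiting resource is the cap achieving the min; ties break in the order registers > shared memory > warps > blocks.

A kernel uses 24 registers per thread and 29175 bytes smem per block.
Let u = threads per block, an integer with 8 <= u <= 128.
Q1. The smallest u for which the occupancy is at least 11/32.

Answer: u = 81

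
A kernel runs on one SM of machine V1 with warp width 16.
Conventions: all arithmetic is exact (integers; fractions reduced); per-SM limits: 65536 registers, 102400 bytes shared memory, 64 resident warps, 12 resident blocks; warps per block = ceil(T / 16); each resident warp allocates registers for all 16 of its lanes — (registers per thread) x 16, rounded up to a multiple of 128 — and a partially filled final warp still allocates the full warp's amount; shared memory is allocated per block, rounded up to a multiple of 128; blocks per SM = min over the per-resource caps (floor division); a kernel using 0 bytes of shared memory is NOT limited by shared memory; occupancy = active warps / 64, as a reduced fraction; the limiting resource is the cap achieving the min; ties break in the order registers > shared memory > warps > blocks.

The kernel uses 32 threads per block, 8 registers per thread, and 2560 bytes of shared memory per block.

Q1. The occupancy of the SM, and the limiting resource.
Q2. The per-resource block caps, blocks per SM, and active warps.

Answer: occupancy 3/8, limited by blocks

registers: 256 blocks
shared memory: 40 blocks
warps: 32 blocks
blocks: 12 blocks

Answer: 12 blocks, 24 active warps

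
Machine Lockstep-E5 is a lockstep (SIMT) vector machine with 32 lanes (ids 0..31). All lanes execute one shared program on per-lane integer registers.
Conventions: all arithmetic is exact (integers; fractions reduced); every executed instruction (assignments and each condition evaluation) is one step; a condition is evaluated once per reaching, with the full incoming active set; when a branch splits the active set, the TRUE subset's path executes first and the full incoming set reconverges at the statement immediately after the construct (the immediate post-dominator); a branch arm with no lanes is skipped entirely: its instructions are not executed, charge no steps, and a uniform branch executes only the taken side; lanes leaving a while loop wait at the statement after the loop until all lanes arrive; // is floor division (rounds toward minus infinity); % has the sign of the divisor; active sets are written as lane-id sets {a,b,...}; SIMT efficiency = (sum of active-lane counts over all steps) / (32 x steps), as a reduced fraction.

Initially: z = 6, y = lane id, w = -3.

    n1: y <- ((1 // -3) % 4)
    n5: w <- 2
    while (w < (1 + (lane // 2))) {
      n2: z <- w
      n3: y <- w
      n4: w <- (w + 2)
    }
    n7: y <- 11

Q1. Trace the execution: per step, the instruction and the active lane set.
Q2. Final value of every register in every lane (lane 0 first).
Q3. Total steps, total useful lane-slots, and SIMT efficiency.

step 0: y <- ((1 // -3) % 4)         {0,1,2,3,4,5,6,7,8,9,10,11,12,13,14,15,16,17,18,19,20,21,22,23,24,25,26,27,28,29,30,31}
step 1: w <- 2                       {0,1,2,3,4,5,6,7,8,9,10,11,12,13,14,15,16,17,18,19,20,21,22,23,24,25,26,27,28,29,30,31}
step 2: eval (w < (1 + (lane // 2))) {0,1,2,3,4,5,6,7,8,9,10,11,12,13,14,15,16,17,18,19,20,21,22,23,24,25,26,27,28,29,30,31}
step 3: z <- w                       {4,5,6,7,8,9,10,11,12,13,14,15,16,17,18,19,20,21,22,23,24,25,26,27,28,29,30,31}
step 4: y <- w                       {4,5,6,7,8,9,10,11,12,13,14,15,16,17,18,19,20,21,22,23,24,25,26,27,28,29,30,31}
step 5: w <- (w + 2)                 {4,5,6,7,8,9,10,11,12,13,14,15,16,17,18,19,20,21,22,23,24,25,26,27,28,29,30,31}
step 6: eval (w < (1 + (lane // 2))) {4,5,6,7,8,9,10,11,12,13,14,15,16,17,18,19,20,21,22,23,24,25,26,27,28,29,30,31}
step 7: z <- w                       {8,9,10,11,12,13,14,15,16,17,18,19,20,21,22,23,24,25,26,27,28,29,30,31}
step 8: y <- w                       {8,9,10,11,12,13,14,15,16,17,18,19,20,21,22,23,24,25,26,27,28,29,30,31}
step 9: w <- (w + 2)                 {8,9,10,11,12,13,14,15,16,17,18,19,20,21,22,23,24,25,26,27,28,29,30,31}
step 10: eval (w < (1 + (lane // 2))) {8,9,10,11,12,13,14,15,16,17,18,19,20,21,22,23,24,25,26,27,28,29,30,31}
step 11: z <- w                       {12,13,14,15,16,17,18,19,20,21,22,23,24,25,26,27,28,29,30,31}
step 12: y <- w                       {12,13,14,15,16,17,18,19,20,21,22,23,24,25,26,27,28,29,30,31}
step 13: w <- (w + 2)                 {12,13,14,15,16,17,18,19,20,21,22,23,24,25,26,27,28,29,30,31}
step 14: eval (w < (1 + (lane // 2))) {12,13,14,15,16,17,18,19,20,21,22,23,24,25,26,27,28,29,30,31}
step 15: z <- w                       {16,17,18,19,20,21,22,23,24,25,26,27,28,29,30,31}
step 16: y <- w                       {16,17,18,19,20,21,22,23,24,25,26,27,28,29,30,31}
step 17: w <- (w + 2)                 {16,17,18,19,20,21,22,23,24,25,26,27,28,29,30,31}
step 18: eval (w < (1 + (lane // 2))) {16,17,18,19,20,21,22,23,24,25,26,27,28,29,30,31}
step 19: z <- w                       {20,21,22,23,24,25,26,27,28,29,30,31}
step 20: y <- w                       {20,21,22,23,24,25,26,27,28,29,30,31}
step 21: w <- (w + 2)                 {20,21,22,23,24,25,26,27,28,29,30,31}
step 22: eval (w < (1 + (lane // 2))) {20,21,22,23,24,25,26,27,28,29,30,31}
step 23: z <- w                       {24,25,26,27,28,29,30,31}
step 24: y <- w                       {24,25,26,27,28,29,30,31}
step 25: w <- (w + 2)                 {24,25,26,27,28,29,30,31}
step 26: eval (w < (1 + (lane // 2))) {24,25,26,27,28,29,30,31}
step 27: z <- w                       {28,29,30,31}
step 28: y <- w                       {28,29,30,31}
step 29: w <- (w + 2)                 {28,29,30,31}
step 30: eval (w < (1 + (lane // 2))) {28,29,30,31}
step 31: y <- 11                      {0,1,2,3,4,5,6,7,8,9,10,11,12,13,14,15,16,17,18,19,20,21,22,23,24,25,26,27,28,29,30,31}

Answer: 32 steps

z: 6,6,6,6,2,2,2,2,4,4,4,4,6,6,6,6,8,8,8,8,10,10,10,10,12,12,12,12,14,14,14,14
y: 11,11,11,11,11,11,11,11,11,11,11,11,11,11,11,11,11,11,11,11,11,11,11,11,11,11,11,11,11,11,11,11
w: 2,2,2,2,4,4,4,4,6,6,6,6,8,8,8,8,10,10,10,10,12,12,12,12,14,14,14,14,16,16,16,16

steps = 32; useful = 576; efficiency = 576/1024 = 9/16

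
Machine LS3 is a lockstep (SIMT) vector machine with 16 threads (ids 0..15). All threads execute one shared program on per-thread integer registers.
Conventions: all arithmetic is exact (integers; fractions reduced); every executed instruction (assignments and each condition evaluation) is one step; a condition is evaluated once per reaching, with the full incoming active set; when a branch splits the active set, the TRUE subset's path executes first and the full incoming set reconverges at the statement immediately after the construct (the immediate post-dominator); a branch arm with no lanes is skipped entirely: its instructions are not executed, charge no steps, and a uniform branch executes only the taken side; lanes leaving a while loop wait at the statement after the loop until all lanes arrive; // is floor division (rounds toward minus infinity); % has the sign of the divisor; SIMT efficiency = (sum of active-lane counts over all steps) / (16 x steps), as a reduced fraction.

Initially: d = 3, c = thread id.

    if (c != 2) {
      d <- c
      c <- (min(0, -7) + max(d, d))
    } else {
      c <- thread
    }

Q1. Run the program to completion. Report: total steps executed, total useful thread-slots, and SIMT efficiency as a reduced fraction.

Answer: 4 steps, 47 useful, 47/64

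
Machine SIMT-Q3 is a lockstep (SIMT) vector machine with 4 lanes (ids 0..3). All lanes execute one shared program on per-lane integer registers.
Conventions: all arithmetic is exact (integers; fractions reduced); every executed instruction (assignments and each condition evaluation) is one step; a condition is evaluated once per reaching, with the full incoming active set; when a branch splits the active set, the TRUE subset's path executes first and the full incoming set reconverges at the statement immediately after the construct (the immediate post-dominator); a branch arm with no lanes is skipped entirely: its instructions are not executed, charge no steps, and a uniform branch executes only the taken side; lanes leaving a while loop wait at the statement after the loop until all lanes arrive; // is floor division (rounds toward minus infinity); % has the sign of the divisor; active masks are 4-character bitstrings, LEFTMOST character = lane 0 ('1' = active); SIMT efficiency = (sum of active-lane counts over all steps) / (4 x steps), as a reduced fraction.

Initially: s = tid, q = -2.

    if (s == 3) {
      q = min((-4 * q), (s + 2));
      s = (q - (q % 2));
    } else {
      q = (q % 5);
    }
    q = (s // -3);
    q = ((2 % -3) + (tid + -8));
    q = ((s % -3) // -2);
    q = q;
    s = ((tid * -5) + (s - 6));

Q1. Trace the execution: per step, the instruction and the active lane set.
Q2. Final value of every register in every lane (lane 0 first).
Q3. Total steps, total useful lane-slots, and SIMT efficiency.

step 0: eval (s == 3)                1111
step 1: q <- min((-4 * q), (s + 2))  0001
step 2: s <- (q - (q % 2))           0001
step 3: q <- (q % 5)                 1110
step 4: q <- (s // -3)               1111
step 5: q <- ((2 % -3) + (tid + -8)) 1111
step 6: q <- ((s % -3) // -2)        1111
step 7: q <- q                       1111
step 8: s <- ((tid * -5) + (s - 6))  1111

Answer: 9 steps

s: -6,-10,-14,-17
q: 0,1,0,1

steps = 9; useful = 29; efficiency = 29/36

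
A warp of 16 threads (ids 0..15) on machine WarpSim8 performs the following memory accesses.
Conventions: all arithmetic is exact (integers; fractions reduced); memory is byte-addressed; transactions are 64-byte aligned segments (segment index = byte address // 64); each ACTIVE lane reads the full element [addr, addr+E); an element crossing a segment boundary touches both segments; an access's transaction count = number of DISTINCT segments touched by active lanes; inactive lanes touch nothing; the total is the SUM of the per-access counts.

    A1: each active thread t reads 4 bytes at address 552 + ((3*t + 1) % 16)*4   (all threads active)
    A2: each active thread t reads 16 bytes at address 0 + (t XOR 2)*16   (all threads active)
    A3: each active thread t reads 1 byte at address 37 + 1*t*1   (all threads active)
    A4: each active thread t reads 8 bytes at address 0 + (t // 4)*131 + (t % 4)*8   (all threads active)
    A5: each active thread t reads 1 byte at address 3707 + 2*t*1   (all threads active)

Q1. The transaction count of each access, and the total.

A1: 2 transactions
A2: 4 transactions
A3: 1 transaction
A4: 4 transactions
A5: 2 transactions

Answer: 2,4,1,4,2; total 13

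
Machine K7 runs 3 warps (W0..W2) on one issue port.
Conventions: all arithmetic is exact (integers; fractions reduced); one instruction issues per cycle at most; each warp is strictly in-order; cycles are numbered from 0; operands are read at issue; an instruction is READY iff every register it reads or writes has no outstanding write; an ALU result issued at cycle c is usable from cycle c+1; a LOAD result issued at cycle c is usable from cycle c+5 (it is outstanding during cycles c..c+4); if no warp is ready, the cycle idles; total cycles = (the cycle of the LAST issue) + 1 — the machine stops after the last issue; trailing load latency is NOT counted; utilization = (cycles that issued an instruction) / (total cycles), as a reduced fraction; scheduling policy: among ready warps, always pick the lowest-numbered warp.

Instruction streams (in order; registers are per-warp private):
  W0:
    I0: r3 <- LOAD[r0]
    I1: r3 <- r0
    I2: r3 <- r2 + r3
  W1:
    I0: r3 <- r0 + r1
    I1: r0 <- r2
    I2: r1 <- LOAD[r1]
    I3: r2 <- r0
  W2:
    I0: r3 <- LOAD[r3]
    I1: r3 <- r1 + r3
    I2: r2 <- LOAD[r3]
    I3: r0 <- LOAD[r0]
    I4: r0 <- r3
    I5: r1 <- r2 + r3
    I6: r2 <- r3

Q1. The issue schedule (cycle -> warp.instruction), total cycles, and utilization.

cycle 0: W0.I0
cycle 1: W1.I0
cycle 2: W1.I1
cycle 3: W1.I2
cycle 4: W1.I3
cycle 5: W0.I1
cycle 6: W0.I2
cycle 7: W2.I0
cycle 8: idle
cycle 9: idle
cycle 10: idle
cycle 11: idle
cycle 12: W2.I1
cycle 13: W2.I2
cycle 14: W2.I3
cycle 15: idle
cycle 16: idle
cycle 17: idle
cycle 18: idle
cycle 19: W2.I4
cycle 20: W2.I5
cycle 21: W2.I6

Answer: 22 cycles, utilization 7/11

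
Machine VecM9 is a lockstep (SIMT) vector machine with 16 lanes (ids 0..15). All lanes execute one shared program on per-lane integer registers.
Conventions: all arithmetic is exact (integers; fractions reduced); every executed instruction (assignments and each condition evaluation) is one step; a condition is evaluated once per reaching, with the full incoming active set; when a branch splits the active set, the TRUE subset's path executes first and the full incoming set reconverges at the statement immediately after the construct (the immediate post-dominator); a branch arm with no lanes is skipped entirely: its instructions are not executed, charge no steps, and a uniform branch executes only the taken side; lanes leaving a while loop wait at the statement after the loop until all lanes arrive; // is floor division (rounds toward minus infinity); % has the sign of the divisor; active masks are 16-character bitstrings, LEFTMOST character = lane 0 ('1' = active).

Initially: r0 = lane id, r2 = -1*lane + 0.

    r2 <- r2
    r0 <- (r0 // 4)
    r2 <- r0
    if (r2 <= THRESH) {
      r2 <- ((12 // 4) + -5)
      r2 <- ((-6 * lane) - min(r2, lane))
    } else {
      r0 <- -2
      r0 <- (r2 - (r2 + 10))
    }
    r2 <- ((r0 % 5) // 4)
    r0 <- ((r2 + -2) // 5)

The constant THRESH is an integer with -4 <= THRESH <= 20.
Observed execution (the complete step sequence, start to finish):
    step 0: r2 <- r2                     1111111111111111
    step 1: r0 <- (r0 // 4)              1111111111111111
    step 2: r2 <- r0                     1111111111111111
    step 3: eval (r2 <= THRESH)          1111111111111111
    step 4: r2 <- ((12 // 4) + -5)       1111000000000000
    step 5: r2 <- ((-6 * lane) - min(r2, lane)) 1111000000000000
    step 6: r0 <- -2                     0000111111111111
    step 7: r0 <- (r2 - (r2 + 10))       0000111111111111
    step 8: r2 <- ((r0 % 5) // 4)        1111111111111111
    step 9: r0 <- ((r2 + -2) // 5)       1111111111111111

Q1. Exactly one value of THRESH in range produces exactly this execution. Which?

Answer: THRESH = 0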